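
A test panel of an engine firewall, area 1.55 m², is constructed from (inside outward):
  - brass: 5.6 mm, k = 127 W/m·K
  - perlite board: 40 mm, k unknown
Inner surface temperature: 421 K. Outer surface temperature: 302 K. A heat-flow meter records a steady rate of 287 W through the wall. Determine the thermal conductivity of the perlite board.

k ≈ 0.0622 W/(m·K)

Using the resistance-network approach (series):
R_brass = L/(kA) = 0.0056/(127×1.55) = 2.845×10^-5 K/W
Sum of known resistances R_other = 2.845×10^-5 K/W
Total R = ΔT/Q = 119/287 = 0.4146 K/W
R_perlite board = R_total − R_other = 0.4146 K/W
k = L/(R·A) = 0.04/(0.4146×1.55)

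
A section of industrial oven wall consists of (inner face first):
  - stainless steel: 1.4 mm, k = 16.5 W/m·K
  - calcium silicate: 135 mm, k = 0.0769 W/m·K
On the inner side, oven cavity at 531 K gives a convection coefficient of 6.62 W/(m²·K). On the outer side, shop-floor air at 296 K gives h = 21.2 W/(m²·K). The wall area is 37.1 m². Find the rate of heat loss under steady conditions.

Q ≈ 4460 W

Model the wall as resistances in series:
R_inner film = 1/(h_i·A) = 1/(6.62×37.1) = 0.004072 K/W
R_stainless steel = L/(kA) = 0.0014/(16.5×37.1) = 2.287×10^-6 K/W
R_calcium silicate = L/(kA) = 0.135/(0.0769×37.1) = 0.04732 K/W
R_outer film = 1/(h_o·A) = 1/(21.2×37.1) = 0.001271 K/W
R_total = 0.05266 K/W
Q = ΔT / R_total = 235 / 0.05266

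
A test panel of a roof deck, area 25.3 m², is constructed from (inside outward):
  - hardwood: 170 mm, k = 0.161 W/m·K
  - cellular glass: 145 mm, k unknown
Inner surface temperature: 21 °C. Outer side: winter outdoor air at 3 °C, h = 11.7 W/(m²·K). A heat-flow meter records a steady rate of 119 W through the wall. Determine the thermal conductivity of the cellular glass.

Model the wall as resistances in series:
R_hardwood = L/(kA) = 0.17/(0.161×25.3) = 0.04174 K/W
R_outer film = 1/(h_o·A) = 1/(11.7×25.3) = 0.003378 K/W
Sum of known resistances R_other = 0.04511 K/W
Total R = ΔT/Q = 18/119 = 0.1513 K/W
R_cellular glass = R_total − R_other = 0.1061 K/W
k = L/(R·A) = 0.145/(0.1061×25.3)

k ≈ 0.054 W/(m·K)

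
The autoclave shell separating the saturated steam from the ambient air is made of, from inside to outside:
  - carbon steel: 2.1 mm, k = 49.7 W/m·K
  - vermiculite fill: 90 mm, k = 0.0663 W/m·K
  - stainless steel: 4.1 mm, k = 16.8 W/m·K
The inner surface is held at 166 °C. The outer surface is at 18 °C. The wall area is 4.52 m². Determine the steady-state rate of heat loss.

Q ≈ 493 W

Series thermal resistances:
R_carbon steel = L/(kA) = 0.0021/(49.7×4.52) = 9.348×10^-6 K/W
R_vermiculite fill = L/(kA) = 0.09/(0.0663×4.52) = 0.3003 K/W
R_stainless steel = L/(kA) = 0.0041/(16.8×4.52) = 5.399×10^-5 K/W
R_total = 0.3004 K/W
Q = ΔT / R_total = 148 / 0.3004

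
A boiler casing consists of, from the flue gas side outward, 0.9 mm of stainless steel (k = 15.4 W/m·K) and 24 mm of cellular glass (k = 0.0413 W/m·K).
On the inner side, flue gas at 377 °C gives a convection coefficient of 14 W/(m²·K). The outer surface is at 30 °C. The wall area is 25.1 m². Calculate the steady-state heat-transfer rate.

Q ≈ 13300 W

Series thermal resistances:
R_inner film = 1/(h_i·A) = 1/(14×25.1) = 0.002846 K/W
R_stainless steel = L/(kA) = 0.0009/(15.4×25.1) = 2.328×10^-6 K/W
R_cellular glass = L/(kA) = 0.024/(0.0413×25.1) = 0.02315 K/W
R_total = 0.026 K/W
Q = ΔT / R_total = 347 / 0.026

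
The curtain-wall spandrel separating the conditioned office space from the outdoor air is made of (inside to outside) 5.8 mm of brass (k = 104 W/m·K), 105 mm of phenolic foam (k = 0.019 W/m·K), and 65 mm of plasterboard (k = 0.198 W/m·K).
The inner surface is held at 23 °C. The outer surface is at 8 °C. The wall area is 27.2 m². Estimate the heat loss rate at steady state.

Series thermal resistances:
R_brass = L/(kA) = 0.0058/(104×27.2) = 2.05×10^-6 K/W
R_phenolic foam = L/(kA) = 0.105/(0.019×27.2) = 0.2032 K/W
R_plasterboard = L/(kA) = 0.065/(0.198×27.2) = 0.01207 K/W
R_total = 0.2152 K/W
Q = ΔT / R_total = 15 / 0.2152

Q ≈ 69.7 W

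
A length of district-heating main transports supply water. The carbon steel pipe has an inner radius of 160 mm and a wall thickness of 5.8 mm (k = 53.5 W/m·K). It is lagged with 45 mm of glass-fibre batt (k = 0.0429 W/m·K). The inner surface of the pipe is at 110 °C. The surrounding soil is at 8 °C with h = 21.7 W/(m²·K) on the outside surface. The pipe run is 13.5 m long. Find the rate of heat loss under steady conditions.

Q ≈ 1490 W

Radial resistances (cylindrical: R_cond = ln(r_o/r_i)/(2πkL), R_conv = 1/(h·2πrL)):
R_carbon steel pipe wall = ln(165.8/160)/(2π×53.5×13.5) = 7.847×10^-6 K/W
R_glass-fibre batt = ln(210.8/165.8)/(2π×0.0429×13.5) = 0.06599 K/W
R_outer film = 1/(h_o·2πr_oL) = 1/(21.7×2π×0.2108×13.5) = 0.002577 K/W
R_total = 0.06857 K/W
Q = ΔT/R_total = 102/0.06857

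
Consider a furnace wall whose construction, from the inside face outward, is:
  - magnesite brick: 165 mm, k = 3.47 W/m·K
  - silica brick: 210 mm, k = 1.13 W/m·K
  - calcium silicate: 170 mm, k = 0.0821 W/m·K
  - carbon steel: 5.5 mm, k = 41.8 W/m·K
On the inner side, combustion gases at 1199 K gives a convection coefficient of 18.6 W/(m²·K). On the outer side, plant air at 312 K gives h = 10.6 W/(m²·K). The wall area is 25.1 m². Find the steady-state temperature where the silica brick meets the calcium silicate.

T ≈ 1100 K

Treating each layer as a thermal resistance in series:
R_inner film = 1/(h_i·A) = 1/(18.6×25.1) = 0.002142 K/W
R_magnesite brick = L/(kA) = 0.165/(3.47×25.1) = 0.001894 K/W
R_silica brick = L/(kA) = 0.21/(1.13×25.1) = 0.007404 K/W
R_calcium silicate = L/(kA) = 0.17/(0.0821×25.1) = 0.0825 K/W
R_carbon steel = L/(kA) = 0.0055/(41.8×25.1) = 5.242×10^-6 K/W
R_outer film = 1/(h_o·A) = 1/(10.6×25.1) = 0.003759 K/W
R_total = 0.0977 K/W;  Q = ΔT/R_total = 887/0.0977 = 9079 W
T_interface = T_inner − Q·ΣR(inner→interface) = 1199 − 9080×0.01144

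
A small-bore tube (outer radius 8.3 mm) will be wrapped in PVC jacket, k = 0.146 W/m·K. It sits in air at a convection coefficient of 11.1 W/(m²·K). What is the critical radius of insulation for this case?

For a cylinder r_cr = k/h = 0.146/11.1
r_cr = 13.2 mm; since the bare radius (8.3 mm) is below r_cr, adding a thin layer of insulation will *increase* heat loss.

r_cr ≈ 13.2 mm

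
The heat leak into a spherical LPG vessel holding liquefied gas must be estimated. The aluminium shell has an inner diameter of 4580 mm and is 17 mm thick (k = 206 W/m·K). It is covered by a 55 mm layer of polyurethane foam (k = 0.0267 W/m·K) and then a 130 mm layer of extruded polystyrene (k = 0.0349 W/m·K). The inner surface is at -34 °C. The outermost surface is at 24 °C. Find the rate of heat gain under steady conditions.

Q ≈ 721 W

Spherical conduction: R = (1/r_in − 1/r_out)/(4πk) per layer; series-sum.
R_aluminium shell = (1/2.29 − 1/2.307)/(4π×206) = 1.243×10^-6 K/W
R_polyurethane foam = (1/2.307 − 1/2.362)/(4π×0.0267) = 0.03008 K/W
R_extruded polystyrene = (1/2.362 − 1/2.492)/(4π×0.0349) = 0.05036 K/W
R_total = 0.08044 K/W
Q = ΔT/R_total = 58/0.08044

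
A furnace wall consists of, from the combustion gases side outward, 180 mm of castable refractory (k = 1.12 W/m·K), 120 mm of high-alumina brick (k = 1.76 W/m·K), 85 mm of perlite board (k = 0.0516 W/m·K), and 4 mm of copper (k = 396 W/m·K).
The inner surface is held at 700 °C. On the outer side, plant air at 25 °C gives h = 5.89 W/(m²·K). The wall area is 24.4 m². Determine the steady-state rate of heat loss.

Treating each layer as a thermal resistance in series:
R_castable refractory = L/(kA) = 0.18/(1.12×24.4) = 0.006587 K/W
R_high-alumina brick = L/(kA) = 0.12/(1.76×24.4) = 0.002794 K/W
R_perlite board = L/(kA) = 0.085/(0.0516×24.4) = 0.06751 K/W
R_copper = L/(kA) = 0.004/(396×24.4) = 4.14×10^-7 K/W
R_outer film = 1/(h_o·A) = 1/(5.89×24.4) = 0.006958 K/W
R_total = 0.08385 K/W
Q = ΔT / R_total = 675 / 0.08385

Q ≈ 8050 W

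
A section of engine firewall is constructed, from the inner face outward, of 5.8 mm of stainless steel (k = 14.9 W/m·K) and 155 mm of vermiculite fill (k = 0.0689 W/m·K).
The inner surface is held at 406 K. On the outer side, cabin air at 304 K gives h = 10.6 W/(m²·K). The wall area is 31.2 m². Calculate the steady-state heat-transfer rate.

Q ≈ 1360 W

Model the wall as resistances in series:
R_stainless steel = L/(kA) = 0.0058/(14.9×31.2) = 1.248×10^-5 K/W
R_vermiculite fill = L/(kA) = 0.155/(0.0689×31.2) = 0.0721 K/W
R_outer film = 1/(h_o·A) = 1/(10.6×31.2) = 0.003024 K/W
R_total = 0.07514 K/W
Q = ΔT / R_total = 102 / 0.07514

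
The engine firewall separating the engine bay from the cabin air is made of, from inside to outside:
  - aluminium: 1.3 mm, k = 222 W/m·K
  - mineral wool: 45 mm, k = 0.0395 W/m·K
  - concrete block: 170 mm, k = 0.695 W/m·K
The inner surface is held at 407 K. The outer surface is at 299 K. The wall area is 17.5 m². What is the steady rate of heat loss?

Q ≈ 1370 W

Using the resistance-network approach (series):
R_aluminium = L/(kA) = 0.0013/(222×17.5) = 3.346×10^-7 K/W
R_mineral wool = L/(kA) = 0.045/(0.0395×17.5) = 0.0651 K/W
R_concrete block = L/(kA) = 0.17/(0.695×17.5) = 0.01398 K/W
R_total = 0.07908 K/W
Q = ΔT / R_total = 108 / 0.07908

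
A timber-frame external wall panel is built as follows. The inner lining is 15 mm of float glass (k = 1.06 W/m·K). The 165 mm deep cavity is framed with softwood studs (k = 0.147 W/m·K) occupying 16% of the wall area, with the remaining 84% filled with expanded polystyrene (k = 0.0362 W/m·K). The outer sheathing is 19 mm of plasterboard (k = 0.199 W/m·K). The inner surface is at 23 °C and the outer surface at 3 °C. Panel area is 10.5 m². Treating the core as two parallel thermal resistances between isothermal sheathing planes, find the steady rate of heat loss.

Sheathing layers in series; stud and cavity paths in parallel between them.
R_inner = 0.015/(1.06×10.5) = 0.001348 K/W
R_stud  = 0.165/(0.147×0.16×10.5) = 0.6681 K/W
R_cav   = 0.165/(0.0362×0.84×10.5) = 0.5168 K/W
1/R_core = 1/R_stud + 1/R_cav → R_core = 0.2914 K/W
R_outer = 0.019/(0.199×10.5) = 0.009093 K/W
R_total = 0.3018 K/W
Q = ΔT/R_total = 20/0.3018

Q ≈ 66.3 W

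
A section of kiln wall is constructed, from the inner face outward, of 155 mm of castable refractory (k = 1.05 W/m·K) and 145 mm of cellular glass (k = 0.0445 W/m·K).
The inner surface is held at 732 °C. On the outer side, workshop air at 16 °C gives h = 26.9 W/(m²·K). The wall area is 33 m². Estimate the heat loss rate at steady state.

Thermal resistances in series:
R_castable refractory = L/(kA) = 0.155/(1.05×33) = 0.004473 K/W
R_cellular glass = L/(kA) = 0.145/(0.0445×33) = 0.09874 K/W
R_outer film = 1/(h_o·A) = 1/(26.9×33) = 0.001127 K/W
R_total = 0.1043 K/W
Q = ΔT / R_total = 716 / 0.1043

Q ≈ 6860 W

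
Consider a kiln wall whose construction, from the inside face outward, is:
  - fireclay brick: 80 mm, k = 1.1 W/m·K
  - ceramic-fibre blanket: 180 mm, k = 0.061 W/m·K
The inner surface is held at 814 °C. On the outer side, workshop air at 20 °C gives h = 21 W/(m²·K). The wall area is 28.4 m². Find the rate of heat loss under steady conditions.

Q ≈ 7340 W

Thermal resistances in series:
R_fireclay brick = L/(kA) = 0.08/(1.1×28.4) = 0.002561 K/W
R_ceramic-fibre blanket = L/(kA) = 0.18/(0.061×28.4) = 0.1039 K/W
R_outer film = 1/(h_o·A) = 1/(21×28.4) = 0.001677 K/W
R_total = 0.1081 K/W
Q = ΔT / R_total = 794 / 0.1081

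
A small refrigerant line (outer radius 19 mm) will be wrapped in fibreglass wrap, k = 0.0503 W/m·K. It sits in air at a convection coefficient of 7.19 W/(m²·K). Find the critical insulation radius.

For a cylinder r_cr = k/h = 0.0503/7.19
r_cr = 7 mm; since the bare radius (19 mm) is above r_cr, any added insulation will reduce heat loss.

r_cr ≈ 7 mm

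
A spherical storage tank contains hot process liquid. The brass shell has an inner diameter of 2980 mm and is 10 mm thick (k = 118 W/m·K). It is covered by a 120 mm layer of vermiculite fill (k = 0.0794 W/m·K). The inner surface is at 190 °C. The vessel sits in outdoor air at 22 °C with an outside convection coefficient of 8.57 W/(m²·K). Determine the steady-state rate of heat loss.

Radial (spherical) resistances in series:
R_brass shell = (1/1.49 − 1/1.5)/(4π×118) = 3.017×10^-6 K/W
R_vermiculite fill = (1/1.5 − 1/1.62)/(4π×0.0794) = 0.04949 K/W
R_outer film = 1/(h·4πr_o²) = 1/(8.57×4π×1.62²) = 0.003538 K/W
R_total = 0.05303 K/W
Q = ΔT/R_total = 168/0.05303

Q ≈ 3170 W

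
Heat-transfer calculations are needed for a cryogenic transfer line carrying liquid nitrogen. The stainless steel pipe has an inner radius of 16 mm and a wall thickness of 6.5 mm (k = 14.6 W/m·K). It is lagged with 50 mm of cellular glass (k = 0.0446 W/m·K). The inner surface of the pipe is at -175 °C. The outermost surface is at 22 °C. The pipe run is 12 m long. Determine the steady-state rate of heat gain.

Cylindrical conduction, so R = ln(r₂/r₁)/(2πkL) per layer, in series:
R_stainless steel pipe wall = ln(22.5/16)/(2π×14.6×12) = 3.097×10^-4 K/W
R_cellular glass = ln(72.5/22.5)/(2π×0.0446×12) = 0.3479 K/W
R_total = 0.3483 K/W
Q = ΔT/R_total = 197/0.3483

Q ≈ 566 W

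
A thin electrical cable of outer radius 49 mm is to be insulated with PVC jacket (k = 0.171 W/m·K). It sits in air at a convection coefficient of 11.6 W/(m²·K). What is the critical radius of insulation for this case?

r_cr ≈ 14.7 mm

For a cylinder r_cr = k/h = 0.171/11.6
r_cr = 14.7 mm; since the bare radius (49 mm) is above r_cr, any added insulation will reduce heat loss.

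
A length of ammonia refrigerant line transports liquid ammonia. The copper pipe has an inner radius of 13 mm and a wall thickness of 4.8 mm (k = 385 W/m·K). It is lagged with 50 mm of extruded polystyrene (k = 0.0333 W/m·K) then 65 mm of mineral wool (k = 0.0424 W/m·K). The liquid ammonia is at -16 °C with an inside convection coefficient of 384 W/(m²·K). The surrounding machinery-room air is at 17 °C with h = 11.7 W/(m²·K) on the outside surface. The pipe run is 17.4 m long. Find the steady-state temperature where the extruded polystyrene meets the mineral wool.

T ≈ 7.42 °C

For a radial system each layer contributes R = ln(r_out/r_in)/(2πkL); films add R = 1/(hA).
R_inner film = 1/(h_i·2πr₁L) = 1/(384×2π×0.013×17.4) = 0.001832 K/W
R_copper pipe wall = ln(17.8/13)/(2π×385×17.4) = 7.466×10^-6 K/W
R_extruded polystyrene = ln(67.8/17.8)/(2π×0.0333×17.4) = 0.3673 K/W
R_mineral wool = ln(132.8/67.8)/(2π×0.0424×17.4) = 0.145 K/W
R_outer film = 1/(h_o·2πr_oL) = 1/(11.7×2π×0.1328×17.4) = 0.005887 K/W
R_total = 0.5201 K/W
Q = ΔT/R_total = 33/0.5201
Q = 63.4 W
T_interface = T_inner + Q·ΣR(inner→interface) = -16 + 63.4×0.3692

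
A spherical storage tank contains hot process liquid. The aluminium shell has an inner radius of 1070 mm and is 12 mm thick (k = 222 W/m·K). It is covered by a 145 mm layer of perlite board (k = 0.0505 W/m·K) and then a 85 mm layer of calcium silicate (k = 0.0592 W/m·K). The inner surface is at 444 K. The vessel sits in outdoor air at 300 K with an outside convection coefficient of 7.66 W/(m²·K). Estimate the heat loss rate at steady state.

For a spherical shell R = (1/r₁ − 1/r₂)/(4πk); film R = 1/(h·4πr²). In series:
R_aluminium shell = (1/1.07 − 1/1.082)/(4π×222) = 3.715×10^-6 K/W
R_perlite board = (1/1.082 − 1/1.227)/(4π×0.0505) = 0.1721 K/W
R_calcium silicate = (1/1.227 − 1/1.312)/(4π×0.0592) = 0.07098 K/W
R_outer film = 1/(h·4πr_o²) = 1/(7.66×4π×1.312²) = 0.006035 K/W
R_total = 0.2491 K/W
Q = ΔT/R_total = 144/0.2491

Q ≈ 578 W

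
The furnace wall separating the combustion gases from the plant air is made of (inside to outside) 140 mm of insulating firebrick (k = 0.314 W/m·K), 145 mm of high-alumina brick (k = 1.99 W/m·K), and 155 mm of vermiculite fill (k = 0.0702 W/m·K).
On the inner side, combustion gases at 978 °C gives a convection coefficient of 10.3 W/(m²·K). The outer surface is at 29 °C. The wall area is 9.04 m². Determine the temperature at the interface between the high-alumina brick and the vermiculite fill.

Thermal resistances in series:
R_inner film = 1/(h_i·A) = 1/(10.3×9.04) = 0.01074 K/W
R_insulating firebrick = L/(kA) = 0.14/(0.314×9.04) = 0.04932 K/W
R_high-alumina brick = L/(kA) = 0.145/(1.99×9.04) = 0.00806 K/W
R_vermiculite fill = L/(kA) = 0.155/(0.0702×9.04) = 0.2442 K/W
R_total = 0.3124 K/W;  Q = ΔT/R_total = 949/0.3124 = 3038 W
T_interface = T_inner − Q·ΣR(inner→interface) = 978 − 3040×0.06812

T ≈ 771 °C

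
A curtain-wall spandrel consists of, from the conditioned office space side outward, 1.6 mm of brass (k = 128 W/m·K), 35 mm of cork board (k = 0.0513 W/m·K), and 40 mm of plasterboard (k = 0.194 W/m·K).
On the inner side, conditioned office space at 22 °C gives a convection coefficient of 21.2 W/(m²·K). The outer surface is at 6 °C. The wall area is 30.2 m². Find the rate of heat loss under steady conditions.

Q ≈ 516 W

Thermal resistances in series:
R_inner film = 1/(h_i·A) = 1/(21.2×30.2) = 0.001562 K/W
R_brass = L/(kA) = 0.0016/(128×30.2) = 4.139×10^-7 K/W
R_cork board = L/(kA) = 0.035/(0.0513×30.2) = 0.02259 K/W
R_plasterboard = L/(kA) = 0.04/(0.194×30.2) = 0.006827 K/W
R_total = 0.03098 K/W
Q = ΔT / R_total = 16 / 0.03098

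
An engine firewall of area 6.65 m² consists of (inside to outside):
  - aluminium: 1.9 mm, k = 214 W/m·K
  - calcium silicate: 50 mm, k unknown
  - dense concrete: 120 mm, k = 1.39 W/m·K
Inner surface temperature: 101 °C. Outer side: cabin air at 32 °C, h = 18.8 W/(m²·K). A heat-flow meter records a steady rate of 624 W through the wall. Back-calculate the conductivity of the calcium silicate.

k ≈ 0.0839 W/(m·K)

Using the resistance-network approach (series):
R_aluminium = L/(kA) = 0.0019/(214×6.65) = 1.335×10^-6 K/W
R_dense concrete = L/(kA) = 0.12/(1.39×6.65) = 0.01298 K/W
R_outer film = 1/(h_o·A) = 1/(18.8×6.65) = 0.007999 K/W
Sum of known resistances R_other = 0.02098 K/W
Total R = ΔT/Q = 69/624 = 0.1106 K/W
R_calcium silicate = R_total − R_other = 0.08959 K/W
k = L/(R·A) = 0.05/(0.08959×6.65)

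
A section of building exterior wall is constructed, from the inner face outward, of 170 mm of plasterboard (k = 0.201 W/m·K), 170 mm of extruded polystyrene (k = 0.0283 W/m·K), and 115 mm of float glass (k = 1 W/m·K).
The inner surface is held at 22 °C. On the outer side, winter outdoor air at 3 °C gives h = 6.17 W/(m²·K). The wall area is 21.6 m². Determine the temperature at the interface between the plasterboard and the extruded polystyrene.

T ≈ 19.7 °C

Model the wall as resistances in series:
R_plasterboard = L/(kA) = 0.17/(0.201×21.6) = 0.03916 K/W
R_extruded polystyrene = L/(kA) = 0.17/(0.0283×21.6) = 0.2781 K/W
R_float glass = L/(kA) = 0.115/(1×21.6) = 0.005324 K/W
R_outer film = 1/(h_o·A) = 1/(6.17×21.6) = 0.007503 K/W
R_total = 0.3301 K/W;  Q = ΔT/R_total = 19/0.3301 = 57.56 W
T_interface = T_inner − Q·ΣR(inner→interface) = 22 − 57.6×0.03916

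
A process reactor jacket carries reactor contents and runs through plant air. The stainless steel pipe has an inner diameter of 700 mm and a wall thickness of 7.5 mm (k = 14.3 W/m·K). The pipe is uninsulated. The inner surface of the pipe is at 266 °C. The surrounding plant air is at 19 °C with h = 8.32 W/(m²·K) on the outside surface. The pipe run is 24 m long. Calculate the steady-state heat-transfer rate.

Cylindrical conduction, so R = ln(r₂/r₁)/(2πkL) per layer, in series:
R_stainless steel pipe wall = ln(357.5/350)/(2π×14.3×24) = 9.832×10^-6 K/W
R_outer film = 1/(h_o·2πr_oL) = 1/(8.32×2π×0.3575×24) = 0.00223 K/W
R_total = 0.002239 K/W
Q = ΔT/R_total = 247/0.002239

Q ≈ 110000 W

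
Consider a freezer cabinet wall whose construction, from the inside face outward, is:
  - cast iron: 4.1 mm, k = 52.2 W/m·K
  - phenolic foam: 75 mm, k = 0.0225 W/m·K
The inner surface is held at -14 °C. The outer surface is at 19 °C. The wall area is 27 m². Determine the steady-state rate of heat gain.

Thermal resistances in series:
R_cast iron = L/(kA) = 0.0041/(52.2×27) = 2.909×10^-6 K/W
R_phenolic foam = L/(kA) = 0.075/(0.0225×27) = 0.1235 K/W
R_total = 0.1235 K/W
Q = ΔT / R_total = 33 / 0.1235

Q ≈ 267 W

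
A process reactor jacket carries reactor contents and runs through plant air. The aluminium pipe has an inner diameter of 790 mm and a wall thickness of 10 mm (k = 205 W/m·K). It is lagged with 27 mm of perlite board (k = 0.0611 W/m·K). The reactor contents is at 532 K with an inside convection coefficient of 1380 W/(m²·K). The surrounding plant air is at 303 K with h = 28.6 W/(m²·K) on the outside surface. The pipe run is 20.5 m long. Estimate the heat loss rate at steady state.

Q ≈ 25900 W

Per-layer cylindrical resistances, series-summed:
R_inner film = 1/(h_i·2πr₁L) = 1/(1380×2π×0.395×20.5) = 1.424×10^-5 K/W
R_aluminium pipe wall = ln(405/395)/(2π×205×20.5) = 9.468×10^-7 K/W
R_perlite board = ln(432/405)/(2π×0.0611×20.5) = 0.008201 K/W
R_outer film = 1/(h_o·2πr_oL) = 1/(28.6×2π×0.432×20.5) = 6.284×10^-4 K/W
R_total = 0.008844 K/W
Q = ΔT/R_total = 229/0.008844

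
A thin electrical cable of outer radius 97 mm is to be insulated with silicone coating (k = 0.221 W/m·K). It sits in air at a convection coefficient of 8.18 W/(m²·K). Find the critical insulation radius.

For a cylinder r_cr = k/h = 0.221/8.18
r_cr = 27 mm; since the bare radius (97 mm) is above r_cr, any added insulation will reduce heat loss.

r_cr ≈ 27 mm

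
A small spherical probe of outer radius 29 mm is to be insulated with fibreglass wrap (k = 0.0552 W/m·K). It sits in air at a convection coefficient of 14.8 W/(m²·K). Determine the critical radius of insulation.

For a sphere r_cr = 2k/h = 2×0.0552/14.8
r_cr = 7.46 mm; since the bare radius (29 mm) is above r_cr, any added insulation will reduce heat loss.

r_cr ≈ 7.46 mm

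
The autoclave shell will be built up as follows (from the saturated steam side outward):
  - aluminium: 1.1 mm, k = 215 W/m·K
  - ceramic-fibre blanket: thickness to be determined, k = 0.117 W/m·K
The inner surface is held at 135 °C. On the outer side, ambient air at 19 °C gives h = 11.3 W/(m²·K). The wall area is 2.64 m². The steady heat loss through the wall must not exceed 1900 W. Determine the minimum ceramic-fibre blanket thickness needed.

L ≈ 8.5 mm

Thermal resistances in series:
R_aluminium = L/(kA) = 0.0011/(215×2.64) = 1.938×10^-6 K/W
R_outer film = 1/(h_o·A) = 1/(11.3×2.64) = 0.03352 K/W
Sum of the known resistances R_other = 0.03352 K/W
Required total resistance R_tot = ΔT/Q_allow = 116/1900 = 0.06105 K/W
R_ceramic-fibre blanket = R_tot − R_other = 0.02753 K/W
L = R·k·A = 0.02753×0.117×2.64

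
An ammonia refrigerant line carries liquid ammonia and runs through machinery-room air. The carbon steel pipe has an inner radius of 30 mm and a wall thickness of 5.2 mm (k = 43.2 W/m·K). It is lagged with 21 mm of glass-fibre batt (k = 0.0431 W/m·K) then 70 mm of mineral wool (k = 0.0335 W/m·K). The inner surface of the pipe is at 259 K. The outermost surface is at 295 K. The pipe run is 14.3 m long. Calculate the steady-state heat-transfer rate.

Q ≈ 92.4 W

Treating each annulus and film as a series resistance:
R_carbon steel pipe wall = ln(35.2/30)/(2π×43.2×14.3) = 4.118×10^-5 K/W
R_glass-fibre batt = ln(56.2/35.2)/(2π×0.0431×14.3) = 0.1208 K/W
R_mineral wool = ln(126.2/56.2)/(2π×0.0335×14.3) = 0.2688 K/W
R_total = 0.3896 K/W
Q = ΔT/R_total = 36/0.3896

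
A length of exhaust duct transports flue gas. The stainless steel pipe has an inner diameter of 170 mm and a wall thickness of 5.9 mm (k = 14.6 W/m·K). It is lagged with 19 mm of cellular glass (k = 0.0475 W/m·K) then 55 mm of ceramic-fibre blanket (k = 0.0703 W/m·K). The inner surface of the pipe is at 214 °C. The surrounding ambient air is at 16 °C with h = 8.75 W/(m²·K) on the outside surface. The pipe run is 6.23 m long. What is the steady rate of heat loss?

Q ≈ 741 W

For a radial system each layer contributes R = ln(r_out/r_in)/(2πkL); films add R = 1/(hA).
R_stainless steel pipe wall = ln(90.9/85)/(2π×14.6×6.23) = 1.174×10^-4 K/W
R_cellular glass = ln(109.9/90.9)/(2π×0.0475×6.23) = 0.1021 K/W
R_ceramic-fibre blanket = ln(164.9/109.9)/(2π×0.0703×6.23) = 0.1475 K/W
R_outer film = 1/(h_o·2πr_oL) = 1/(8.75×2π×0.1649×6.23) = 0.01771 K/W
R_total = 0.2674 K/W
Q = ΔT/R_total = 198/0.2674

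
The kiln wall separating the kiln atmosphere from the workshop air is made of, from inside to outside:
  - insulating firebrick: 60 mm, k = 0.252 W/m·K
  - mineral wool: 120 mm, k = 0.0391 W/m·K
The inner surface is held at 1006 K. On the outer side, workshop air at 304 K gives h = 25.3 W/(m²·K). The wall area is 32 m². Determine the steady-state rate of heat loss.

Using the resistance-network approach (series):
R_insulating firebrick = L/(kA) = 0.06/(0.252×32) = 0.00744 K/W
R_mineral wool = L/(kA) = 0.12/(0.0391×32) = 0.09591 K/W
R_outer film = 1/(h_o·A) = 1/(25.3×32) = 0.001235 K/W
R_total = 0.1046 K/W
Q = ΔT / R_total = 702 / 0.1046

Q ≈ 6710 W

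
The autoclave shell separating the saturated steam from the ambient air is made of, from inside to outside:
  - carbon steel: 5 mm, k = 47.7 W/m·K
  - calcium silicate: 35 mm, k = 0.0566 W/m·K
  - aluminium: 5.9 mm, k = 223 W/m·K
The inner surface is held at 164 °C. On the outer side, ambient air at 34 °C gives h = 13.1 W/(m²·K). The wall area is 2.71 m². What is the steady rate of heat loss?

Q ≈ 507 W

Thermal resistances in series:
R_carbon steel = L/(kA) = 0.005/(47.7×2.71) = 3.868×10^-5 K/W
R_calcium silicate = L/(kA) = 0.035/(0.0566×2.71) = 0.2282 K/W
R_aluminium = L/(kA) = 0.0059/(223×2.71) = 9.763×10^-6 K/W
R_outer film = 1/(h_o·A) = 1/(13.1×2.71) = 0.02817 K/W
R_total = 0.2564 K/W
Q = ΔT / R_total = 130 / 0.2564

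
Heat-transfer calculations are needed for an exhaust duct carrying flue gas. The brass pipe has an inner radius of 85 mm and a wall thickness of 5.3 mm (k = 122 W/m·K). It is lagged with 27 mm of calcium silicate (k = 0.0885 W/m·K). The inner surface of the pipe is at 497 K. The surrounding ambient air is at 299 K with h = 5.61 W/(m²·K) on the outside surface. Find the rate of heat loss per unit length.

q′ ≈ 278 W/m

For a radial system each layer contributes R = ln(r_out/r_in)/(2πkL); films add R = 1/(hA).
R_brass pipe wall = ln(90.3/85)/(2π×122×1) = 7.891×10^-5 K/W
R_calcium silicate = ln(117.3/90.3)/(2π×0.0885×1) = 0.4704 K/W
R_outer film = 1/(h_o·2πr_oL) = 1/(5.61×2π×0.1173×1) = 0.2419 K/W
R_total = 0.7124 K/W
Q = ΔT/R_total = 198/0.7124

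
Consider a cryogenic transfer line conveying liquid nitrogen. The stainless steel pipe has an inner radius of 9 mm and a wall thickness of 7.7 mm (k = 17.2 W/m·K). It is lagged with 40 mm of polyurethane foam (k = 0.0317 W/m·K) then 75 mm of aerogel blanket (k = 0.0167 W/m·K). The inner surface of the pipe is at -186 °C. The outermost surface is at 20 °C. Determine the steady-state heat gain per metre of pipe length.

q′ ≈ 14.5 W/m

Radial resistances (cylindrical: R_cond = ln(r_o/r_i)/(2πkL), R_conv = 1/(h·2πrL)):
R_stainless steel pipe wall = ln(16.7/9)/(2π×17.2×1) = 0.00572 K/W
R_polyurethane foam = ln(56.7/16.7)/(2π×0.0317×1) = 6.137 K/W
R_aerogel blanket = ln(131.7/56.7)/(2π×0.0167×1) = 8.032 K/W
R_total = 14.17 K/W
Q = ΔT/R_total = 206/14.17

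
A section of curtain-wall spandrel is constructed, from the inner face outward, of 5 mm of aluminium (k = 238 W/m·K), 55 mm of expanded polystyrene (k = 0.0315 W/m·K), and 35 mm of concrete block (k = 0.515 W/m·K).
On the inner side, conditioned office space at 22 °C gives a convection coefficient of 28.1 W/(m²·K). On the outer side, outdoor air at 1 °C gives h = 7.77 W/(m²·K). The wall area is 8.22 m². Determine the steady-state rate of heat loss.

Q ≈ 87.3 W

Model the wall as resistances in series:
R_inner film = 1/(h_i·A) = 1/(28.1×8.22) = 0.004329 K/W
R_aluminium = L/(kA) = 0.005/(238×8.22) = 2.556×10^-6 K/W
R_expanded polystyrene = L/(kA) = 0.055/(0.0315×8.22) = 0.2124 K/W
R_concrete block = L/(kA) = 0.035/(0.515×8.22) = 0.008268 K/W
R_outer film = 1/(h_o·A) = 1/(7.77×8.22) = 0.01566 K/W
R_total = 0.2407 K/W
Q = ΔT / R_total = 21 / 0.2407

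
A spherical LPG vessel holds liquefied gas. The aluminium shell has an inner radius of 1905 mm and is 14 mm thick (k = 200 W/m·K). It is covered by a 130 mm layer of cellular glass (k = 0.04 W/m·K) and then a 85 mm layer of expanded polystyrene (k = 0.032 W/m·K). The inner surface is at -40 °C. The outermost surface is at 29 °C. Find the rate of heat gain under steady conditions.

Spherical conduction: R = (1/r_in − 1/r_out)/(4πk) per layer; series-sum.
R_aluminium shell = (1/1.905 − 1/1.919)/(4π×200) = 1.524×10^-6 K/W
R_cellular glass = (1/1.919 − 1/2.049)/(4π×0.04) = 0.06577 K/W
R_expanded polystyrene = (1/2.049 − 1/2.134)/(4π×0.032) = 0.04834 K/W
R_total = 0.1141 K/W
Q = ΔT/R_total = 69/0.1141

Q ≈ 605 W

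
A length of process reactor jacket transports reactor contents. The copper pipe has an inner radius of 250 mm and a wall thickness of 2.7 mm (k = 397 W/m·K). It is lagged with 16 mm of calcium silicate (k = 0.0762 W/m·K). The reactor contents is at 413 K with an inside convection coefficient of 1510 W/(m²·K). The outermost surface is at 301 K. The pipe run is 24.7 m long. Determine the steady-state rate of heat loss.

Per-layer cylindrical resistances, series-summed:
R_inner film = 1/(h_i·2πr₁L) = 1/(1510×2π×0.25×24.7) = 1.707×10^-5 K/W
R_copper pipe wall = ln(252.7/250)/(2π×397×24.7) = 1.743×10^-7 K/W
R_calcium silicate = ln(268.7/252.7)/(2π×0.0762×24.7) = 0.005191 K/W
R_total = 0.005209 K/W
Q = ΔT/R_total = 112/0.005209

Q ≈ 21500 W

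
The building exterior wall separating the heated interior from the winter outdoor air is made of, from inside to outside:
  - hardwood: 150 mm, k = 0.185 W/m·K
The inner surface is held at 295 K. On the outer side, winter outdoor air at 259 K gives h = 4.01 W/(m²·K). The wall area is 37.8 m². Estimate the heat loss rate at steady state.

Using the resistance-network approach (series):
R_hardwood = L/(kA) = 0.15/(0.185×37.8) = 0.02145 K/W
R_outer film = 1/(h_o·A) = 1/(4.01×37.8) = 0.006597 K/W
R_total = 0.02805 K/W
Q = ΔT / R_total = 36 / 0.02805

Q ≈ 1280 W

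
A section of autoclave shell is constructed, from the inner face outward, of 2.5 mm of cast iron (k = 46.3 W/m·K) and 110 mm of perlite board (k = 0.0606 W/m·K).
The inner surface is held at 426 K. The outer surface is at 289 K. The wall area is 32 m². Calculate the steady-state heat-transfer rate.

Q ≈ 2420 W

Model the wall as resistances in series:
R_cast iron = L/(kA) = 0.0025/(46.3×32) = 1.687×10^-6 K/W
R_perlite board = L/(kA) = 0.11/(0.0606×32) = 0.05672 K/W
R_total = 0.05673 K/W
Q = ΔT / R_total = 137 / 0.05673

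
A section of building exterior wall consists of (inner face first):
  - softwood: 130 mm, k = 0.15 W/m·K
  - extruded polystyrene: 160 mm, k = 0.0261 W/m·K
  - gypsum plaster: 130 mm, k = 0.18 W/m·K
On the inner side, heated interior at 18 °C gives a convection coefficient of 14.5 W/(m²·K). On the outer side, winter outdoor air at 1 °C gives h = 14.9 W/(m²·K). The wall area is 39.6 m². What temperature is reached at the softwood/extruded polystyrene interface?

T ≈ 16 °C

Model the wall as resistances in series:
R_inner film = 1/(h_i·A) = 1/(14.5×39.6) = 0.001742 K/W
R_softwood = L/(kA) = 0.13/(0.15×39.6) = 0.02189 K/W
R_extruded polystyrene = L/(kA) = 0.16/(0.0261×39.6) = 0.1548 K/W
R_gypsum plaster = L/(kA) = 0.13/(0.18×39.6) = 0.01824 K/W
R_outer film = 1/(h_o·A) = 1/(14.9×39.6) = 0.001695 K/W
R_total = 0.1984 K/W;  Q = ΔT/R_total = 17/0.1984 = 85.7 W
T_interface = T_inner − Q·ΣR(inner→interface) = 18 − 85.7×0.02363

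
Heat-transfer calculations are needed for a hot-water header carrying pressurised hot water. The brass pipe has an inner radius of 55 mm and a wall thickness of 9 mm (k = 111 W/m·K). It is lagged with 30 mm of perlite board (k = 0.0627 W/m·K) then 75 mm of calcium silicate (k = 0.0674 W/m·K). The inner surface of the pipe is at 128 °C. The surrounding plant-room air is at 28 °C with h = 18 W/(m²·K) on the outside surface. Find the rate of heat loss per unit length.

q′ ≈ 41.4 W/m

For a radial system each layer contributes R = ln(r_out/r_in)/(2πkL); films add R = 1/(hA).
R_brass pipe wall = ln(64/55)/(2π×111×1) = 2.173×10^-4 K/W
R_perlite board = ln(94/64)/(2π×0.0627×1) = 0.9758 K/W
R_calcium silicate = ln(169/94)/(2π×0.0674×1) = 1.385 K/W
R_outer film = 1/(h_o·2πr_oL) = 1/(18×2π×0.169×1) = 0.05232 K/W
R_total = 2.413 K/W
Q = ΔT/R_total = 100/2.413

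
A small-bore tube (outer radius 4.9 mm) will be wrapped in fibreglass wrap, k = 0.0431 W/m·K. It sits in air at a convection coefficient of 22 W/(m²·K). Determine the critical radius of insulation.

r_cr ≈ 1.96 mm

For a cylinder r_cr = k/h = 0.0431/22
r_cr = 1.96 mm; since the bare radius (4.9 mm) is above r_cr, any added insulation will reduce heat loss.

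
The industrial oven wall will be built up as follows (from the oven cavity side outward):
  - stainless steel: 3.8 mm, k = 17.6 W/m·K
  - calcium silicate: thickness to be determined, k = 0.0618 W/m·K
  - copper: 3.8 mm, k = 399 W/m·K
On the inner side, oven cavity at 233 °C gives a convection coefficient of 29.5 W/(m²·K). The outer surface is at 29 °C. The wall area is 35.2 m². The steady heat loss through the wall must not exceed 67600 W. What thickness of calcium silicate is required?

L ≈ 4.46 mm

Thermal resistances in series:
R_inner film = 1/(h_i·A) = 1/(29.5×35.2) = 9.63×10^-4 K/W
R_stainless steel = L/(kA) = 0.0038/(17.6×35.2) = 6.134×10^-6 K/W
R_copper = L/(kA) = 0.0038/(399×35.2) = 2.706×10^-7 K/W
Sum of the known resistances R_other = 9.694×10^-4 K/W
Required total resistance R_tot = ΔT/Q_allow = 204/67600 = 0.003018 K/W
R_calcium silicate = R_tot − R_other = 0.002048 K/W
L = R·k·A = 0.002048×0.0618×35.2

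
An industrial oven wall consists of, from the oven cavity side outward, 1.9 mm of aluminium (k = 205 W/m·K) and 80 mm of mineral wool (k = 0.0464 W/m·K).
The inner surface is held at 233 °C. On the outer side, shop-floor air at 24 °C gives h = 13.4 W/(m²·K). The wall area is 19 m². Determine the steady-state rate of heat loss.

Using the resistance-network approach (series):
R_aluminium = L/(kA) = 0.0019/(205×19) = 4.878×10^-7 K/W
R_mineral wool = L/(kA) = 0.08/(0.0464×19) = 0.09074 K/W
R_outer film = 1/(h_o·A) = 1/(13.4×19) = 0.003928 K/W
R_total = 0.09467 K/W
Q = ΔT / R_total = 209 / 0.09467

Q ≈ 2210 W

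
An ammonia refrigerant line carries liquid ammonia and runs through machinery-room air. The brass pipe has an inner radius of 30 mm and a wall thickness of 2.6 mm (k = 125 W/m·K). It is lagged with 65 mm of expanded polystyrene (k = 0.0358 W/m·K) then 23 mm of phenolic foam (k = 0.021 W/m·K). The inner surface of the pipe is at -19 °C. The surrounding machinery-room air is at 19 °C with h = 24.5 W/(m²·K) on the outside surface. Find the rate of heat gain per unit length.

q′ ≈ 5.82 W/m

For a radial system each layer contributes R = ln(r_out/r_in)/(2πkL); films add R = 1/(hA).
R_brass pipe wall = ln(32.6/30)/(2π×125×1) = 1.058×10^-4 K/W
R_expanded polystyrene = ln(97.6/32.6)/(2π×0.0358×1) = 4.875 K/W
R_phenolic foam = ln(120.6/97.6)/(2π×0.021×1) = 1.604 K/W
R_outer film = 1/(h_o·2πr_oL) = 1/(24.5×2π×0.1206×1) = 0.05387 K/W
R_total = 6.533 K/W
Q = ΔT/R_total = 38/6.533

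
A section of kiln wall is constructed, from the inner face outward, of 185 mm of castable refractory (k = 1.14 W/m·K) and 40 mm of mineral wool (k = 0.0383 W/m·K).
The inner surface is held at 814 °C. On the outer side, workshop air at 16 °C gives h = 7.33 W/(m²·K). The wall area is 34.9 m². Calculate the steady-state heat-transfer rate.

Series thermal resistances:
R_castable refractory = L/(kA) = 0.185/(1.14×34.9) = 0.00465 K/W
R_mineral wool = L/(kA) = 0.04/(0.0383×34.9) = 0.02993 K/W
R_outer film = 1/(h_o·A) = 1/(7.33×34.9) = 0.003909 K/W
R_total = 0.03848 K/W
Q = ΔT / R_total = 798 / 0.03848

Q ≈ 20700 W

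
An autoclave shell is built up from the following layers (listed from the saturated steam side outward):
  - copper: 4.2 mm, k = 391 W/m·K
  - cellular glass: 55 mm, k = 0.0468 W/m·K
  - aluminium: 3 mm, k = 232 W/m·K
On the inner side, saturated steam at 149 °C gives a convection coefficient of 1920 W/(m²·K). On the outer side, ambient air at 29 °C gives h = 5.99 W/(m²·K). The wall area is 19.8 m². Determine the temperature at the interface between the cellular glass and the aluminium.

Using the resistance-network approach (series):
R_inner film = 1/(h_i·A) = 1/(1920×19.8) = 2.63×10^-5 K/W
R_copper = L/(kA) = 0.0042/(391×19.8) = 5.425×10^-7 K/W
R_cellular glass = L/(kA) = 0.055/(0.0468×19.8) = 0.05935 K/W
R_aluminium = L/(kA) = 0.003/(232×19.8) = 6.531×10^-7 K/W
R_outer film = 1/(h_o·A) = 1/(5.99×19.8) = 0.008432 K/W
R_total = 0.06781 K/W;  Q = ΔT/R_total = 120/0.06781 = 1770 W
T_interface = T_inner − Q·ΣR(inner→interface) = 149 − 1770×0.05938

T ≈ 43.9 °C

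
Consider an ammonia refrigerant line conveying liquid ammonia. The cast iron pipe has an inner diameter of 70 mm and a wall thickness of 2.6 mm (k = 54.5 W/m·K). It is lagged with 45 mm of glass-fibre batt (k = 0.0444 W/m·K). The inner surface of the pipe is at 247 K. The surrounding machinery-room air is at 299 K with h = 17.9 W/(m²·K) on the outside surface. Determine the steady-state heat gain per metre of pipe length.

q′ ≈ 17.8 W/m

Cylindrical conduction, so R = ln(r₂/r₁)/(2πkL) per layer, in series:
R_cast iron pipe wall = ln(37.6/35)/(2π×54.5×1) = 2.093×10^-4 K/W
R_glass-fibre batt = ln(82.6/37.6)/(2π×0.0444×1) = 2.821 K/W
R_outer film = 1/(h_o·2πr_oL) = 1/(17.9×2π×0.0826×1) = 0.1076 K/W
R_total = 2.929 K/W
Q = ΔT/R_total = 52/2.929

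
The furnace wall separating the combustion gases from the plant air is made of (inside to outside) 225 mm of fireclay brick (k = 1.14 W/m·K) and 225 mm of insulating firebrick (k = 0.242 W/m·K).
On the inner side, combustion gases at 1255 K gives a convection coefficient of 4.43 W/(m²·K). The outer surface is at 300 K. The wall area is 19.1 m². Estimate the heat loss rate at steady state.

Q ≈ 13500 W

Model the wall as resistances in series:
R_inner film = 1/(h_i·A) = 1/(4.43×19.1) = 0.01182 K/W
R_fireclay brick = L/(kA) = 0.225/(1.14×19.1) = 0.01033 K/W
R_insulating firebrick = L/(kA) = 0.225/(0.242×19.1) = 0.04868 K/W
R_total = 0.07083 K/W
Q = ΔT / R_total = 955 / 0.07083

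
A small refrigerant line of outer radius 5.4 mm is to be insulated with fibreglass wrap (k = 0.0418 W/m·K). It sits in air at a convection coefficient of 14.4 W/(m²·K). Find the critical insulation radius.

r_cr ≈ 2.9 mm

For a cylinder r_cr = k/h = 0.0418/14.4
r_cr = 2.9 mm; since the bare radius (5.4 mm) is above r_cr, any added insulation will reduce heat loss.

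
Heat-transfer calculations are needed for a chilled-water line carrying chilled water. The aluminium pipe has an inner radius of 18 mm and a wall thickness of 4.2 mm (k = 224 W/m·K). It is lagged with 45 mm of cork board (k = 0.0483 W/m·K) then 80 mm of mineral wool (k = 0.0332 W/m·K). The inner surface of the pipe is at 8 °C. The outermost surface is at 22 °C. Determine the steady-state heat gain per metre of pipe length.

q′ ≈ 1.89 W/m

Cylindrical conduction, so R = ln(r₂/r₁)/(2πkL) per layer, in series:
R_aluminium pipe wall = ln(22.2/18)/(2π×224×1) = 1.49×10^-4 K/W
R_cork board = ln(67.2/22.2)/(2π×0.0483×1) = 3.65 K/W
R_mineral wool = ln(147.2/67.2)/(2π×0.0332×1) = 3.759 K/W
R_total = 7.409 K/W
Q = ΔT/R_total = 14/7.409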